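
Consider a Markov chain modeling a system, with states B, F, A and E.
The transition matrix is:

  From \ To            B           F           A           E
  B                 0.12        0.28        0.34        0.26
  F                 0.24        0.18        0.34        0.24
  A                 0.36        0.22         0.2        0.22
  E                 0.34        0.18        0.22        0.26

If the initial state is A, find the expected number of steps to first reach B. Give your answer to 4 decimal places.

Let t(s) be the expected number of steps to first reach B from state s, with t(B) = 0. Conditioning on the first step:
t(F) = 1 + 0.18·t(F) + 0.34·t(A) + 0.24·t(E)
t(A) = 1 + 0.22·t(F) + 0.2·t(A) + 0.22·t(E)
t(E) = 1 + 0.18·t(F) + 0.22·t(A) + 0.26·t(E)
Solving: t(F) = 3.3704, t(A) = 3.0209, t(E) = 3.0693.
Expected steps from A to B: 3.0209.

3.0209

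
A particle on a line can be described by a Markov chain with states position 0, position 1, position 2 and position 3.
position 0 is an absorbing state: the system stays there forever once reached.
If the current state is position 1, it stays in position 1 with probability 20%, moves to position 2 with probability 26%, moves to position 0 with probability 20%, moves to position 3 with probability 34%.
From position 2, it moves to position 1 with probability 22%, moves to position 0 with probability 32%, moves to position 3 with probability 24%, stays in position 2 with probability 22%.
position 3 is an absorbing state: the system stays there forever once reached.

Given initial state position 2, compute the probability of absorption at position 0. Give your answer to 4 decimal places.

0.5293

Let h(s) be the probability of absorption at position 0 starting from transient state s. Then h(position 0) = 1 and h(position 3) = 0. By first-step analysis:
h(position 1) = 0.2·1 + 0.2·h(position 1) + 0.26·h(position 2) + 0.34·0
h(position 2) = 0.32·1 + 0.22·h(position 1) + 0.22·h(position 2) + 0.24·0
Solving: h(position 1) = 0.4220, h(position 2) = 0.5293.
Starting from position 2, the probability is 0.5293.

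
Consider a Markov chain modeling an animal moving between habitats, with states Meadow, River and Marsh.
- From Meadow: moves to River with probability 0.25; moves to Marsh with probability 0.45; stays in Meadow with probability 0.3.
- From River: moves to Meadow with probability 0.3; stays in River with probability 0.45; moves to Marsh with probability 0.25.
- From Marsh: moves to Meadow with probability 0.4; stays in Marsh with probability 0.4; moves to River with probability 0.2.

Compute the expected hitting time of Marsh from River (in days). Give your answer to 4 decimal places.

3.2258

Let t(s) be the expected number of days to first reach Marsh from state s, with t(Marsh) = 0. Conditioning on the first day:
t(Meadow) = 1 + 0.3·t(Meadow) + 0.25·t(River)
t(River) = 1 + 0.3·t(Meadow) + 0.45·t(River)
Solving: t(Meadow) = 2.5806, t(River) = 3.2258.
Expected days from River to Marsh: 3.2258.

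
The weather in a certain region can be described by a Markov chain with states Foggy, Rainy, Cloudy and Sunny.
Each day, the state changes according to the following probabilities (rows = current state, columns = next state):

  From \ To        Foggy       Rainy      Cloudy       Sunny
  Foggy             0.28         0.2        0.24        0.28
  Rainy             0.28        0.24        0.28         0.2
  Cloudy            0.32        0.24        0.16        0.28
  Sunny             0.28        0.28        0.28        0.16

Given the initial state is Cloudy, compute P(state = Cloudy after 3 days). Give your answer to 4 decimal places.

0.2388

Propagate the distribution vector 3 days from Cloudy.
After 0 days: (0.0000, 0.0000, 1.0000, 0.0000)
After 1 day: (0.3200, 0.2400, 0.1600, 0.2800)
After 2 days: (0.2864, 0.2384, 0.2480, 0.2272)
After 3 days: (0.2899, 0.2376, 0.2388, 0.2337)
P(in Cloudy after 3 days) = 0.2388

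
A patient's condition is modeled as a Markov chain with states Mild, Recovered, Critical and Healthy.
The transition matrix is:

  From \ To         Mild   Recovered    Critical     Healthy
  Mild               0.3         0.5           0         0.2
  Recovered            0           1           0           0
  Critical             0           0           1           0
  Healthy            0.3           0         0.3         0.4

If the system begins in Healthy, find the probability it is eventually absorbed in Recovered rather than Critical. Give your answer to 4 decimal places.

0.4167

Let h(s) be the probability of absorption at Recovered starting from transient state s. Then h(Recovered) = 1 and h(Critical) = 0. By first-step analysis:
h(Mild) = 0.3·h(Mild) + 0.5·1 + 0.2·h(Healthy)
h(Healthy) = 0.3·h(Mild) + 0.3·0 + 0.4·h(Healthy)
Solving: h(Mild) = 0.8333, h(Healthy) = 0.4167.
Starting from Healthy, the probability is 0.4167.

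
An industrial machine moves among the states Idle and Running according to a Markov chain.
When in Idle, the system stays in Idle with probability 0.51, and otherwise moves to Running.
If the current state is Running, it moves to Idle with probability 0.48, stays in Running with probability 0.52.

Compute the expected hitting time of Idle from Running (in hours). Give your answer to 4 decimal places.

Let t(s) be the expected number of hours to first reach Idle from state s, with t(Idle) = 0. Conditioning on the first hour:
t(Running) = 1 + 0.52·t(Running)
Solving: t(Running) = 2.0833.
Expected hours from Running to Idle: 2.0833.

2.0833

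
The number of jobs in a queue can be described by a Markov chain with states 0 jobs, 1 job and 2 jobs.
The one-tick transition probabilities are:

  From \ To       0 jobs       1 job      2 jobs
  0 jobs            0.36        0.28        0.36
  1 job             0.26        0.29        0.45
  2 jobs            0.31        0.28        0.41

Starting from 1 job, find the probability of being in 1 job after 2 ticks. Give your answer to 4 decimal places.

0.2829

Sum over the intermediate state after 1 tick:
P = P(1 job→0 jobs)·P(0 jobs→1 job) + P(1 job→1 job)·P(1 job→1 job) + P(1 job→2 jobs)·P(2 jobs→1 job)
  = 0.26×0.28 + 0.29×0.29 + 0.45×0.28
  = 0.0728 + 0.0841 + 0.1260 = 0.2829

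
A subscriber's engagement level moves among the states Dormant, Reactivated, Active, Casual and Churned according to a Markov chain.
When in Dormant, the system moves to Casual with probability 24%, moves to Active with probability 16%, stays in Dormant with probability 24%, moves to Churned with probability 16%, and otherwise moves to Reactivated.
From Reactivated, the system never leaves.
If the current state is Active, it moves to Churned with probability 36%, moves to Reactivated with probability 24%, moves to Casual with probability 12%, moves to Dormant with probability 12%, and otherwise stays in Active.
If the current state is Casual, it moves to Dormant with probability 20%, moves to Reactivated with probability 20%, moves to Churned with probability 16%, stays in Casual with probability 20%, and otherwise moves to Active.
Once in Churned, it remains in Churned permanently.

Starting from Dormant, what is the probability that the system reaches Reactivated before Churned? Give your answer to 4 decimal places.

0.5145

Let h(s) be the probability of absorption at Reactivated starting from transient state s. Then h(Reactivated) = 1 and h(Churned) = 0. By first-step analysis:
h(Dormant) = 0.24·h(Dormant) + 0.2·1 + 0.16·h(Active) + 0.24·h(Casual) + 0.16·0
h(Active) = 0.12·h(Dormant) + 0.24·1 + 0.16·h(Active) + 0.12·h(Casual) + 0.36·0
h(Casual) = 0.2·h(Dormant) + 0.2·1 + 0.24·h(Active) + 0.2·h(Casual) + 0.16·0
Solving: h(Dormant) = 0.5145, h(Active) = 0.4318, h(Casual) = 0.5082.
Starting from Dormant, the probability is 0.5145.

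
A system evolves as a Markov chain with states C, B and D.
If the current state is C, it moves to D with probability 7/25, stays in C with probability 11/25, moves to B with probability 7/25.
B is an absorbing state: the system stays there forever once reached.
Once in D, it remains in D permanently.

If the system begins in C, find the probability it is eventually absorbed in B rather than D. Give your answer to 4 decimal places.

Let h(s) be the probability of absorption at B starting from transient state s. Then h(B) = 1 and h(D) = 0. By first-step analysis:
h(C) = 0.44·h(C) + 0.28·1 + 0.28·0
Solving: h(C) = 0.5000.
Starting from C, the probability is 0.5000.

0.5000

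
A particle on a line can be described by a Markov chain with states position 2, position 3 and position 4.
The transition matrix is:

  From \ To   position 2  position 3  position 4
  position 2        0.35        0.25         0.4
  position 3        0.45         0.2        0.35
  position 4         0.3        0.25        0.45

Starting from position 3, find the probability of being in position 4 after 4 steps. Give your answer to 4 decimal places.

0.4085

Propagate the distribution vector 4 steps from position 3.
After 0 steps: (0.0000, 1.0000, 0.0000)
After 1 step: (0.4500, 0.2000, 0.3500)
After 2 steps: (0.3525, 0.2400, 0.4075)
After 3 steps: (0.3536, 0.2380, 0.4084)
After 4 steps: (0.3534, 0.2381, 0.4085)
P(in position 4 after 4 steps) = 0.4085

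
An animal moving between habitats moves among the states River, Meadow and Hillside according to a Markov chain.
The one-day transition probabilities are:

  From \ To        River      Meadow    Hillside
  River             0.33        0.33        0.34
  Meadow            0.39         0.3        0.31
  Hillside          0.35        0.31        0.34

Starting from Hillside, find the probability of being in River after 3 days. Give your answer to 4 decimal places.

0.3554

Propagate the distribution vector 3 days from Hillside.
After 0 days: (0.0000, 0.0000, 1.0000)
After 1 day: (0.3500, 0.3100, 0.3400)
After 2 days: (0.3554, 0.3139, 0.3307)
After 3 days: (0.3554, 0.3140, 0.3306)
P(in River after 3 days) = 0.3554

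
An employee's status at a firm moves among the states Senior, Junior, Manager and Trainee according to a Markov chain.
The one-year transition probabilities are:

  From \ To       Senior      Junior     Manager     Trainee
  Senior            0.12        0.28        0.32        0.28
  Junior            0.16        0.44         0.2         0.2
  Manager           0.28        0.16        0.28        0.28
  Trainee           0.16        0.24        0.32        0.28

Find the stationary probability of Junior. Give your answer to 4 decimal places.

Let the stationary distribution be π with π = πP and π_1 + π_2 + π_3 + π_4 = 1.
π_1 = 0.12·π_1 + 0.16·π_2 + 0.28·π_3 + 0.16·π_4
π_2 = 0.28·π_1 + 0.44·π_2 + 0.16·π_3 + 0.24·π_4
π_3 = 0.32·π_1 + 0.2·π_2 + 0.28·π_3 + 0.32·π_4
Solving with the normalization constraint gives π = (0.1856, 0.2818, 0.2752, 0.2575).
So the stationary probability of Junior is 0.2818.

0.2818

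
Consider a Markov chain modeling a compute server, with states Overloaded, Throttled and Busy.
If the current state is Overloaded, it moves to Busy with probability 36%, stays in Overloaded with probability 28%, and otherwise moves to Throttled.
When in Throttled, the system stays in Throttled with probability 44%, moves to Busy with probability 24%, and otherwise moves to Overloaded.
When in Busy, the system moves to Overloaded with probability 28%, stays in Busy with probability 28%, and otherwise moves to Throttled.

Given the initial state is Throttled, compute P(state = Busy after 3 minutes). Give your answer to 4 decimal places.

0.2872

Propagate the distribution vector 3 minutes from Throttled.
After 0 minutes: (0.0000, 1.0000, 0.0000)
After 1 minute: (0.3200, 0.4400, 0.2400)
After 2 minutes: (0.2976, 0.4144, 0.2880)
After 3 minutes: (0.2966, 0.4162, 0.2872)
P(in Busy after 3 minutes) = 0.2872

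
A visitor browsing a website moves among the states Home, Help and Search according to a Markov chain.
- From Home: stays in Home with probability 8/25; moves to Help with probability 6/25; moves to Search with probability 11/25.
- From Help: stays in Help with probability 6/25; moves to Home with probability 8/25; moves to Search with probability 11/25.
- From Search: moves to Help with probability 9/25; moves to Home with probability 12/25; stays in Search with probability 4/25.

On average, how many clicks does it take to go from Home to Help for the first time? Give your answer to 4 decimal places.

3.5556

Let t(s) be the expected number of clicks to first reach Help from state s, with t(Help) = 0. Conditioning on the first click:
t(Home) = 1 + 0.32·t(Home) + 0.44·t(Search)
t(Search) = 1 + 0.48·t(Home) + 0.16·t(Search)
Solving: t(Home) = 3.5556, t(Search) = 3.2222.
Expected clicks from Home to Help: 3.5556.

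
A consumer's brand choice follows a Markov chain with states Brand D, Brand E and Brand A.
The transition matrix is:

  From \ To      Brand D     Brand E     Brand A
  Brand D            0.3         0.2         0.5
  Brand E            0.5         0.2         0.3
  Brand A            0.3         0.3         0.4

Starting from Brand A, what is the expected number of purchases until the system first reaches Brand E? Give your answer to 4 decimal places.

3.7037

Let t(s) be the expected number of purchases to first reach Brand E from state s, with t(Brand E) = 0. Conditioning on the first purchase:
t(Brand D) = 1 + 0.3·t(Brand D) + 0.5·t(Brand A)
t(Brand A) = 1 + 0.3·t(Brand D) + 0.4·t(Brand A)
Solving: t(Brand D) = 4.0741, t(Brand A) = 3.7037.
Expected purchases from Brand A to Brand E: 3.7037.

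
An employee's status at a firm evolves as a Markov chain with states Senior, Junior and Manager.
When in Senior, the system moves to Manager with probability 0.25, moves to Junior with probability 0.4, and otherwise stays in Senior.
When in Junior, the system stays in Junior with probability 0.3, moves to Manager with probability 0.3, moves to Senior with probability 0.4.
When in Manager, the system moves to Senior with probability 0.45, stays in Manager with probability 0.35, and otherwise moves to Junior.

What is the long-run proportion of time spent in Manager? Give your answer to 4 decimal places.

0.2950

Let the stationary distribution be π with π = πP and π_1 + π_2 + π_3 = 1.
π_1 = 0.35·π_1 + 0.4·π_2 + 0.45·π_3
π_2 = 0.4·π_1 + 0.3·π_2 + 0.2·π_3
Solving with the normalization constraint gives π = (0.3950, 0.3100, 0.2950).
So the stationary probability of Manager is 0.2950.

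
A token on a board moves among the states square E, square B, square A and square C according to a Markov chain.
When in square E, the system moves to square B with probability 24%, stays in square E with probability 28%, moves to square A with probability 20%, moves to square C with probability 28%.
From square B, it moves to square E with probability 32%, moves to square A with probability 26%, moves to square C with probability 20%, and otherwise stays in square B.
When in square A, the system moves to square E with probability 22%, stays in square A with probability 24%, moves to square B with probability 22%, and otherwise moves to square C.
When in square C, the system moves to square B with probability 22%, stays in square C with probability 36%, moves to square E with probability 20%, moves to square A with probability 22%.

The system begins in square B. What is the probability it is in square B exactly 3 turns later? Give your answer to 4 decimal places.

0.2251

Propagate the distribution vector 3 turns from square B.
After 0 turns: (0.0000, 1.0000, 0.0000, 0.0000)
After 1 turn: (0.3200, 0.2200, 0.2600, 0.2000)
After 2 turns: (0.2572, 0.2264, 0.2276, 0.2888)
After 3 turns: (0.2523, 0.2251, 0.2285, 0.2941)
P(in square B after 3 turns) = 0.2251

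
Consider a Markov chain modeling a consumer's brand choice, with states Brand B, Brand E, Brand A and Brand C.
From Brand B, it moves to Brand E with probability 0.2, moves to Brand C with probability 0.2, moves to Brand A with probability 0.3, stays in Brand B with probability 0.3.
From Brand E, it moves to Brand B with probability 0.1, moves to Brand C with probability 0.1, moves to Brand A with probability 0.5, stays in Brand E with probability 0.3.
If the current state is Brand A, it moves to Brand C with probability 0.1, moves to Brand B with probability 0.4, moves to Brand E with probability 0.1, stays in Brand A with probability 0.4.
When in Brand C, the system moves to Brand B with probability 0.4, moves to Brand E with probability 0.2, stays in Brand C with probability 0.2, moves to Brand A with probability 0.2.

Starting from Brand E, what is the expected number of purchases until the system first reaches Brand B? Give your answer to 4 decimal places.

3.8372

Let t(s) be the expected number of purchases to first reach Brand B from state s, with t(Brand B) = 0. Conditioning on the first purchase:
t(Brand E) = 1 + 0.3·t(Brand E) + 0.5·t(Brand A) + 0.1·t(Brand C)
t(Brand A) = 1 + 0.1·t(Brand E) + 0.4·t(Brand A) + 0.1·t(Brand C)
t(Brand C) = 1 + 0.2·t(Brand E) + 0.2·t(Brand A) + 0.2·t(Brand C)
Solving: t(Brand E) = 3.8372, t(Brand A) = 2.7907, t(Brand C) = 2.9070.
Expected purchases from Brand E to Brand B: 3.8372.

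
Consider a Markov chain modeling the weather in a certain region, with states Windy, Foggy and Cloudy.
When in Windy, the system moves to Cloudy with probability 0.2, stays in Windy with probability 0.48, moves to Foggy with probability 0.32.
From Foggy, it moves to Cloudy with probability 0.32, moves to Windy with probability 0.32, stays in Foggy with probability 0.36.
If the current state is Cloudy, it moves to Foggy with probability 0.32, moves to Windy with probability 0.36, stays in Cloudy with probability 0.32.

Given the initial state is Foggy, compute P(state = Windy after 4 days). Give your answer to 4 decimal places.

Propagate the distribution vector 4 days from Foggy.
After 0 days: (0.0000, 1.0000, 0.0000)
After 1 day: (0.3200, 0.3600, 0.3200)
After 2 days: (0.3840, 0.3344, 0.2816)
After 3 days: (0.3927, 0.3334, 0.2739)
After 4 days: (0.3938, 0.3333, 0.2729)
P(in Windy after 4 days) = 0.3938

0.3938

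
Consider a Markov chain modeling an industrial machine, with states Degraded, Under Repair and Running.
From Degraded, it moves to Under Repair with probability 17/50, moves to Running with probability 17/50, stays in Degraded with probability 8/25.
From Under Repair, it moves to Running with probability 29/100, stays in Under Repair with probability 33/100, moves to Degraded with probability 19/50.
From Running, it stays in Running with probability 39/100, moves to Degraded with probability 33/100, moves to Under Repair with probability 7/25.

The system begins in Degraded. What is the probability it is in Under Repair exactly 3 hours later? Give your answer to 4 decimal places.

Propagate the distribution vector 3 hours from Degraded.
After 0 hours: (1.0000, 0.0000, 0.0000)
After 1 hour: (0.3200, 0.3400, 0.3400)
After 2 hours: (0.3438, 0.3162, 0.3400)
After 3 hours: (0.3424, 0.3164, 0.3412)
P(in Under Repair after 3 hours) = 0.3164

0.3164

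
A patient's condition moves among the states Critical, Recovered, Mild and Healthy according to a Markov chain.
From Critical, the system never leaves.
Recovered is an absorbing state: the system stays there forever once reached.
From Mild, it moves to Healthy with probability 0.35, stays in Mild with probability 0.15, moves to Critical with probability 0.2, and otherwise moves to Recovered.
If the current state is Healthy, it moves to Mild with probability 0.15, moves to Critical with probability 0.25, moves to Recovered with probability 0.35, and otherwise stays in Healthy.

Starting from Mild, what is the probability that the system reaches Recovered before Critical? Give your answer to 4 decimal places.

Let h(s) be the probability of absorption at Recovered starting from transient state s. Then h(Recovered) = 1 and h(Critical) = 0. By first-step analysis:
h(Mild) = 0.2·0 + 0.3·1 + 0.15·h(Mild) + 0.35·h(Healthy)
h(Healthy) = 0.25·0 + 0.35·1 + 0.15·h(Mild) + 0.25·h(Healthy)
Solving: h(Mild) = 0.5940, h(Healthy) = 0.5855.
Starting from Mild, the probability is 0.5940.

0.5940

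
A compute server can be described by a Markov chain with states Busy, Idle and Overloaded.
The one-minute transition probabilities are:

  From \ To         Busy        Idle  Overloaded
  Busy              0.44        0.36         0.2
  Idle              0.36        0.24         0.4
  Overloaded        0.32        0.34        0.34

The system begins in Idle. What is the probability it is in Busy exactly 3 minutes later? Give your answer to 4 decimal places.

Propagate the distribution vector 3 minutes from Idle.
After 0 minutes: (0.0000, 1.0000, 0.0000)
After 1 minute: (0.3600, 0.2400, 0.4000)
After 2 minutes: (0.3728, 0.3232, 0.3040)
After 3 minutes: (0.3777, 0.3151, 0.3072)
P(in Busy after 3 minutes) = 0.3777

0.3777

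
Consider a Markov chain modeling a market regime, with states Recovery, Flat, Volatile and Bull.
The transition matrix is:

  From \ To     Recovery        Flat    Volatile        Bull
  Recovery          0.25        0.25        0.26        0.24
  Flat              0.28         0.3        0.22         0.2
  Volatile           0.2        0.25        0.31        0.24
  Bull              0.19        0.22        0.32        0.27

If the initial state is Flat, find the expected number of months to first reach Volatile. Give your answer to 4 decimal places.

Let t(s) be the expected number of months to first reach Volatile from state s, with t(Volatile) = 0. Conditioning on the first month:
t(Recovery) = 1 + 0.25·t(Recovery) + 0.25·t(Flat) + 0.24·t(Bull)
t(Flat) = 1 + 0.28·t(Recovery) + 0.3·t(Flat) + 0.2·t(Bull)
t(Bull) = 1 + 0.19·t(Recovery) + 0.22·t(Flat) + 0.27·t(Bull)
Solving: t(Recovery) = 3.7881, t(Flat) = 3.9577, t(Bull) = 3.5485.
Expected months from Flat to Volatile: 3.9577.

3.9577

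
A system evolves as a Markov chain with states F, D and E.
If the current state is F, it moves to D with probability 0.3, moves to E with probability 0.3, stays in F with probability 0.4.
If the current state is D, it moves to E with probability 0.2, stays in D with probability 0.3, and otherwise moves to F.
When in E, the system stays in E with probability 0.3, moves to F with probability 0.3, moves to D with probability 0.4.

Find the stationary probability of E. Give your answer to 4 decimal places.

Let the stationary distribution be π with π = πP and π_1 + π_2 + π_3 = 1.
π_1 = 0.4·π_1 + 0.5·π_2 + 0.3·π_3
π_2 = 0.3·π_1 + 0.3·π_2 + 0.4·π_3
Solving with the normalization constraint gives π = (0.4059, 0.3267, 0.2673).
So the stationary probability of E is 0.2673.

0.2673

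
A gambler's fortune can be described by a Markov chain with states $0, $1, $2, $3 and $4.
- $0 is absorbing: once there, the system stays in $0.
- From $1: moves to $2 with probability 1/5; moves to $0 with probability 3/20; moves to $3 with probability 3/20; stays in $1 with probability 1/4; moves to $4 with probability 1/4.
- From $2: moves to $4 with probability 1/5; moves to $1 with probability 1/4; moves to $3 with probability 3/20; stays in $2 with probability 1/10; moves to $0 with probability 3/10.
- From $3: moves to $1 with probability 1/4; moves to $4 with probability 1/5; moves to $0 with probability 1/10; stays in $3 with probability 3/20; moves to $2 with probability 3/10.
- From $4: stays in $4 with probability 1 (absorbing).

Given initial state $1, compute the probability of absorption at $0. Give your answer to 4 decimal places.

0.4247

Let h(s) be the probability of absorption at $0 starting from transient state s. Then h($0) = 1 and h($4) = 0. By first-step analysis:
h($1) = 0.15·1 + 0.25·h($1) + 0.2·h($2) + 0.15·h($3) + 0.25·0
h($2) = 0.3·1 + 0.25·h($1) + 0.1·h($2) + 0.15·h($3) + 0.2·0
h($3) = 0.1·1 + 0.25·h($1) + 0.3·h($2) + 0.15·h($3) + 0.2·0
Solving: h($1) = 0.4247, h($2) = 0.5225, h($3) = 0.4270.
Starting from $1, the probability is 0.4247.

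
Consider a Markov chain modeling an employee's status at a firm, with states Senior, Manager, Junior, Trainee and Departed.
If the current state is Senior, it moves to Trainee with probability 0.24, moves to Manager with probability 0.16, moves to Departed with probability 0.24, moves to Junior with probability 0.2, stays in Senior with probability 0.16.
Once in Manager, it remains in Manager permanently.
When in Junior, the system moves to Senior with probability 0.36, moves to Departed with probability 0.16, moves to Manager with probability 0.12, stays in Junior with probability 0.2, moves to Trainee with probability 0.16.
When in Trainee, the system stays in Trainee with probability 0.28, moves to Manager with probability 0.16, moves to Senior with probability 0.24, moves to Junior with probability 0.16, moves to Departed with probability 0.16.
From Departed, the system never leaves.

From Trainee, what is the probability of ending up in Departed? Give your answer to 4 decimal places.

Let h(s) be the probability of absorption at Departed starting from transient state s. Then h(Departed) = 1 and h(Manager) = 0. By first-step analysis:
h(Senior) = 0.16·h(Senior) + 0.16·0 + 0.2·h(Junior) + 0.24·h(Trainee) + 0.24·1
h(Junior) = 0.36·h(Senior) + 0.12·0 + 0.2·h(Junior) + 0.16·h(Trainee) + 0.16·1
h(Trainee) = 0.24·h(Senior) + 0.16·0 + 0.16·h(Junior) + 0.28·h(Trainee) + 0.16·1
Solving: h(Senior) = 0.5748, h(Junior) = 0.5666, h(Trainee) = 0.5398.
Starting from Trainee, the probability is 0.5398.

0.5398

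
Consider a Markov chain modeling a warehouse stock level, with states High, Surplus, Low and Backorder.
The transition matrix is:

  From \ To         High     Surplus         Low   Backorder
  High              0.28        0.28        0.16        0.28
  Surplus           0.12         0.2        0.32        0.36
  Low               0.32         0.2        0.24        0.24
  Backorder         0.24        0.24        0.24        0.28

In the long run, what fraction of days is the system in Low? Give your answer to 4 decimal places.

Let the stationary distribution be π with π = πP and π_1 + π_2 + π_3 + π_4 = 1.
π_1 = 0.28·π_1 + 0.12·π_2 + 0.32·π_3 + 0.24·π_4
π_2 = 0.28·π_1 + 0.2·π_2 + 0.2·π_3 + 0.24·π_4
π_3 = 0.16·π_1 + 0.32·π_2 + 0.24·π_3 + 0.24·π_4
Solving with the normalization constraint gives π = (0.2411, 0.2308, 0.2392, 0.2889).
So the stationary probability of Low is 0.2392.

0.2392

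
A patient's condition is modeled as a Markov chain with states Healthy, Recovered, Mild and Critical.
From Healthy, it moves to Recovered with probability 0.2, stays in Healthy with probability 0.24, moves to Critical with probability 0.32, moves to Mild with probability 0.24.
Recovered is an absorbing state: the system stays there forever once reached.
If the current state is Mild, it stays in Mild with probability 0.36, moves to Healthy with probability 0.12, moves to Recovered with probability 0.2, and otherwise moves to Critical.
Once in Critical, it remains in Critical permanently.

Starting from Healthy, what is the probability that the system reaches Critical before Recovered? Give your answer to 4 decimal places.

Let h(s) be the probability of absorption at Critical starting from transient state s. Then h(Critical) = 1 and h(Recovered) = 0. By first-step analysis:
h(Healthy) = 0.24·h(Healthy) + 0.2·0 + 0.24·h(Mild) + 0.32·1
h(Mild) = 0.12·h(Healthy) + 0.2·0 + 0.36·h(Mild) + 0.32·1
Solving: h(Healthy) = 0.6154, h(Mild) = 0.6154.
Starting from Healthy, the probability is 0.6154.

0.6154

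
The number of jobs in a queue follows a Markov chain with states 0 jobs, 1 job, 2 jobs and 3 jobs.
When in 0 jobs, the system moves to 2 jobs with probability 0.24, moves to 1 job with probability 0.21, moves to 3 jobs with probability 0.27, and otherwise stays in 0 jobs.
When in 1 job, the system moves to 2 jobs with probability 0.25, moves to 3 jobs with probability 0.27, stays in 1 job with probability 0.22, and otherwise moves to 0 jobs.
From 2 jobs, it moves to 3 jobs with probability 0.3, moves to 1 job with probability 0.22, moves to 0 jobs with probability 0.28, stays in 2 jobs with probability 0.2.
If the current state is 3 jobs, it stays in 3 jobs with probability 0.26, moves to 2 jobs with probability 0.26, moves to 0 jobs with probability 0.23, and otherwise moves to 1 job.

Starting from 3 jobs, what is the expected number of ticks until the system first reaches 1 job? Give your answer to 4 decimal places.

4.2993

Let t(s) be the expected number of ticks to first reach 1 job from state s, with t(1 job) = 0. Conditioning on the first tick:
t(0 jobs) = 1 + 0.28·t(0 jobs) + 0.24·t(2 jobs) + 0.27·t(3 jobs)
t(2 jobs) = 1 + 0.28·t(0 jobs) + 0.2·t(2 jobs) + 0.3·t(3 jobs)
t(3 jobs) = 1 + 0.23·t(0 jobs) + 0.26·t(2 jobs) + 0.26·t(3 jobs)
Solving: t(0 jobs) = 4.4776, t(2 jobs) = 4.4294, t(3 jobs) = 4.2993.
Expected ticks from 3 jobs to 1 job: 4.2993.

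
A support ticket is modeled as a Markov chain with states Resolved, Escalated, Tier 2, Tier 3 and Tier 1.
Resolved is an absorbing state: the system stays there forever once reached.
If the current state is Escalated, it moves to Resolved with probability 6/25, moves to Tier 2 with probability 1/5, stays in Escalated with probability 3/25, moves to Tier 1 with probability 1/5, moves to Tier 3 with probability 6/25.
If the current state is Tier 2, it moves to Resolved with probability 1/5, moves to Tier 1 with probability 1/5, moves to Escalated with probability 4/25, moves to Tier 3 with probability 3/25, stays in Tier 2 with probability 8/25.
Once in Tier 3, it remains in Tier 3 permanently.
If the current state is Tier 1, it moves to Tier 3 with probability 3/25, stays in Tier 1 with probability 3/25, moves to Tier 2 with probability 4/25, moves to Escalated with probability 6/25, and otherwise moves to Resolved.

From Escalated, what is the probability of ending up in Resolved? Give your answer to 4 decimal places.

Let h(s) be the probability of absorption at Resolved starting from transient state s. Then h(Resolved) = 1 and h(Tier 3) = 0. By first-step analysis:
h(Escalated) = 0.24·1 + 0.12·h(Escalated) + 0.2·h(Tier 2) + 0.24·0 + 0.2·h(Tier 1)
h(Tier 2) = 0.2·1 + 0.16·h(Escalated) + 0.32·h(Tier 2) + 0.12·0 + 0.2·h(Tier 1)
h(Tier 1) = 0.36·1 + 0.24·h(Escalated) + 0.16·h(Tier 2) + 0.12·0 + 0.12·h(Tier 1)
Solving: h(Escalated) = 0.5696, h(Tier 2) = 0.6277, h(Tier 1) = 0.6786.
Starting from Escalated, the probability is 0.5696.

0.5696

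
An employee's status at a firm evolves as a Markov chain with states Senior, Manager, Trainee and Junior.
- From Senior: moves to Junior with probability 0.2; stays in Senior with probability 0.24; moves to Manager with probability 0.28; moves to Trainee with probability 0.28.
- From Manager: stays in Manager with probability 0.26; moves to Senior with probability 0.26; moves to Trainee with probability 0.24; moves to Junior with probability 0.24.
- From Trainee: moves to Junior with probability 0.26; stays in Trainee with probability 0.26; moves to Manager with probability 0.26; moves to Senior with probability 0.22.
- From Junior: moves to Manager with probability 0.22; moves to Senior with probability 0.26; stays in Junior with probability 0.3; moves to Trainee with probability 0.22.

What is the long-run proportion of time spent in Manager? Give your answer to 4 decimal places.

Let the stationary distribution be π with π = πP and π_1 + π_2 + π_3 + π_4 = 1.
π_1 = 0.24·π_1 + 0.26·π_2 + 0.22·π_3 + 0.26·π_4
π_2 = 0.28·π_1 + 0.26·π_2 + 0.26·π_3 + 0.22·π_4
π_3 = 0.28·π_1 + 0.24·π_2 + 0.26·π_3 + 0.22·π_4
Solving with the normalization constraint gives π = (0.2451, 0.2549, 0.2498, 0.2502).
So the stationary probability of Manager is 0.2549.

0.2549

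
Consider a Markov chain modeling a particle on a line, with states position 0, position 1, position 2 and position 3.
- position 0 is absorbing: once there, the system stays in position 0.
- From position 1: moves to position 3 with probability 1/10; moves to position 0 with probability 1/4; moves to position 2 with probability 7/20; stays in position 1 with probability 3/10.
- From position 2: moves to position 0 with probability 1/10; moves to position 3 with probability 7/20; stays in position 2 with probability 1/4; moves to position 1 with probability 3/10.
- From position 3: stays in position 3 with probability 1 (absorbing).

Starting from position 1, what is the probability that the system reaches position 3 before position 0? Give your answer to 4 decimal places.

Let h(s) be the probability of absorption at position 3 starting from transient state s. Then h(position 3) = 1 and h(position 0) = 0. By first-step analysis:
h(position 1) = 0.25·0 + 0.3·h(position 1) + 0.35·h(position 2) + 0.1·1
h(position 2) = 0.1·0 + 0.3·h(position 1) + 0.25·h(position 2) + 0.35·1
Solving: h(position 1) = 0.4702, h(position 2) = 0.6548.
Starting from position 1, the probability is 0.4702.

0.4702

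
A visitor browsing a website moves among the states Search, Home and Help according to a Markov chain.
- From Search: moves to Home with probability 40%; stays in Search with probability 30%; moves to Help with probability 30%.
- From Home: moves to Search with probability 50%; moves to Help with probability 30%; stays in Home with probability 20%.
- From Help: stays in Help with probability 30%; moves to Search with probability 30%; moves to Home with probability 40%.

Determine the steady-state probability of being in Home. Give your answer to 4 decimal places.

Let the stationary distribution be π with π = πP and π_1 + π_2 + π_3 = 1.
π_1 = 0.3·π_1 + 0.5·π_2 + 0.3·π_3
π_2 = 0.4·π_1 + 0.2·π_2 + 0.4·π_3
Solving with the normalization constraint gives π = (0.3667, 0.3333, 0.3000).
So the stationary probability of Home is 0.3333.

0.3333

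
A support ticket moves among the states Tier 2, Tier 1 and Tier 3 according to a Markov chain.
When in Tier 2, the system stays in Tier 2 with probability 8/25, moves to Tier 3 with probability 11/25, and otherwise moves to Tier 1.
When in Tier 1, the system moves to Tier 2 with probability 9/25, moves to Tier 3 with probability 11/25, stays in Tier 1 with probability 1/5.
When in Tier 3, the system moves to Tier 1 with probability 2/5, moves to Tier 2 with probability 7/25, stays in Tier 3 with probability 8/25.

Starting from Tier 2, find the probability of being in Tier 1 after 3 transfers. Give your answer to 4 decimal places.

0.2899

Propagate the distribution vector 3 transfers from Tier 2.
After 0 transfers: (1.0000, 0.0000, 0.0000)
After 1 transfer: (0.3200, 0.2400, 0.4400)
After 2 transfers: (0.3120, 0.3008, 0.3872)
After 3 transfers: (0.3165, 0.2899, 0.3935)
P(in Tier 1 after 3 transfers) = 0.2899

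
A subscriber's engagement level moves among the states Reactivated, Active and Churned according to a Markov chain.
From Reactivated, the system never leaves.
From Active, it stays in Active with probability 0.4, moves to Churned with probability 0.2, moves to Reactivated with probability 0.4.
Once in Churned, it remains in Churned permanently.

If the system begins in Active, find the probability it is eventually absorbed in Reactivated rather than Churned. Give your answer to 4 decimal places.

Let h(s) be the probability of absorption at Reactivated starting from transient state s. Then h(Reactivated) = 1 and h(Churned) = 0. By first-step analysis:
h(Active) = 0.4·1 + 0.4·h(Active) + 0.2·0
Solving: h(Active) = 0.6667.
Starting from Active, the probability is 0.6667.

0.6667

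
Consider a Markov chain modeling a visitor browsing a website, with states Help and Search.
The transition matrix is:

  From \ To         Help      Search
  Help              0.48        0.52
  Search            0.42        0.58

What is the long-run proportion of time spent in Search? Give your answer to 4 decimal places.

Let the stationary distribution be π with π = πP and π_1 + π_2 = 1.
π_1 = 0.48·π_1 + 0.42·π_2
Solving with the normalization constraint gives π = (0.4468, 0.5532).
So the stationary probability of Search is 0.5532.

0.5532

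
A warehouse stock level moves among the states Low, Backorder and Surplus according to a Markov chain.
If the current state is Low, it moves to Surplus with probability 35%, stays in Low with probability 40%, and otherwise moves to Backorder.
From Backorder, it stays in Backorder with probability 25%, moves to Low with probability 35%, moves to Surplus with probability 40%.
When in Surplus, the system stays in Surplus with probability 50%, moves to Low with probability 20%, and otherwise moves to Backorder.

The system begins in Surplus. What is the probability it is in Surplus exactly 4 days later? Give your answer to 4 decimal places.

Propagate the distribution vector 4 days from Surplus.
After 0 days: (0.0000, 0.0000, 1.0000)
After 1 day: (0.2000, 0.3000, 0.5000)
After 2 days: (0.2850, 0.2750, 0.4400)
After 3 days: (0.2983, 0.2720, 0.4298)
After 4 days: (0.3005, 0.2715, 0.4281)
P(in Surplus after 4 days) = 0.4281

0.4281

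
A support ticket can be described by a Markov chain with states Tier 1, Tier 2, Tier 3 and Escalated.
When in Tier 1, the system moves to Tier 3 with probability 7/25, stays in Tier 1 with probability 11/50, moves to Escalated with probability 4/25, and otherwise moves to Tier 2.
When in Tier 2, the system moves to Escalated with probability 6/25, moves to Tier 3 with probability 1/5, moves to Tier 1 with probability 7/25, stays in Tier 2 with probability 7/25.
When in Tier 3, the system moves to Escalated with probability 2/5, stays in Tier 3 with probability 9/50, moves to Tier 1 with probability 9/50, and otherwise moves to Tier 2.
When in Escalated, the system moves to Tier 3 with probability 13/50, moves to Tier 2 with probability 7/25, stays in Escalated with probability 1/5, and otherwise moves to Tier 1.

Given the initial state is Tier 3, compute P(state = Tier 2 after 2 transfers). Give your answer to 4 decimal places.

Propagate the distribution vector 2 transfers from Tier 3.
After 0 transfers: (0.0000, 0.0000, 1.0000, 0.0000)
After 1 transfer: (0.1800, 0.2400, 0.1800, 0.4000)
After 2 transfers: (0.2432, 0.2836, 0.2348, 0.2384)
P(in Tier 2 after 2 transfers) = 0.2836

0.2836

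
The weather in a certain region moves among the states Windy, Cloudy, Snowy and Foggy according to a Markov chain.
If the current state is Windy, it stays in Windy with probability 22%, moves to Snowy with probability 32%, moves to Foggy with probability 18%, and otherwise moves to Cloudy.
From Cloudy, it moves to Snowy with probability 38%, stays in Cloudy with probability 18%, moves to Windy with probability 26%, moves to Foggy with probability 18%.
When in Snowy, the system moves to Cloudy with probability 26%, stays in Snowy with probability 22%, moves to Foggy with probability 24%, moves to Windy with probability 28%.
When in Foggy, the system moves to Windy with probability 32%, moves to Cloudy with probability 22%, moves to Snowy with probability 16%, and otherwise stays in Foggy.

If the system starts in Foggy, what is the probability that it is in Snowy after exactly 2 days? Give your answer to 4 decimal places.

0.2692

Propagate the distribution vector 2 days from Foggy.
After 0 days: (0.0000, 0.0000, 0.0000, 1.0000)
After 1 day: (0.3200, 0.2200, 0.1600, 0.3000)
After 2 days: (0.2684, 0.2368, 0.2692, 0.2256)
P(in Snowy after 2 days) = 0.2692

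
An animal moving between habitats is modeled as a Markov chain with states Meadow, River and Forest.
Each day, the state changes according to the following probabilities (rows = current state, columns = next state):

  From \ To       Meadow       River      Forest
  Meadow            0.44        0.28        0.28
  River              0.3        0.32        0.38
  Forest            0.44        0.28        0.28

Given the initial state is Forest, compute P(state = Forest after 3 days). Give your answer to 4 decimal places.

0.3091

Propagate the distribution vector 3 days from Forest.
After 0 days: (0.0000, 0.0000, 1.0000)
After 1 day: (0.4400, 0.2800, 0.2800)
After 2 days: (0.4008, 0.2912, 0.3080)
After 3 days: (0.3992, 0.2916, 0.3091)
P(in Forest after 3 days) = 0.3091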